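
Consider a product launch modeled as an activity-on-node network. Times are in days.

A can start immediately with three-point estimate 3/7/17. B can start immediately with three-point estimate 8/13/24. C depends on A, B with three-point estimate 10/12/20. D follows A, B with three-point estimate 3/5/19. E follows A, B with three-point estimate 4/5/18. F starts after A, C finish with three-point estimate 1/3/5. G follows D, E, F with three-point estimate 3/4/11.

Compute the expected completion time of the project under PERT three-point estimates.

te_A = (3 + 4·7 + 17)/6 = 48/6 = 8
te_B = (8 + 4·13 + 24)/6 = 84/6 = 14
te_C = (10 + 4·12 + 20)/6 = 78/6 = 13
te_D = (3 + 4·5 + 19)/6 = 42/6 = 7
te_E = (4 + 4·5 + 18)/6 = 42/6 = 7
te_F = (1 + 4·3 + 5)/6 = 18/6 = 3
te_G = (3 + 4·4 + 11)/6 = 30/6 = 5

Forward pass:
ES_A = 0; EF_A = 8
ES_B = 0; EF_B = 14
ES_C = max(EF_A=8, EF_B=14) = 14; EF_C = 14+13 = 27
ES_D = max(EF_A=8, EF_B=14) = 14; EF_D = 14+7 = 21
ES_E = max(EF_A=8, EF_B=14) = 14; EF_E = 14+7 = 21
ES_F = max(EF_A=8, EF_C=27) = 27; EF_F = 27+3 = 30
ES_G = max(EF_D=21, EF_E=21, EF_F=30) = 30; EF_G = 30+5 = 35
Expected project duration μ = 35 days. Critical path: B → C → F → G.

35 days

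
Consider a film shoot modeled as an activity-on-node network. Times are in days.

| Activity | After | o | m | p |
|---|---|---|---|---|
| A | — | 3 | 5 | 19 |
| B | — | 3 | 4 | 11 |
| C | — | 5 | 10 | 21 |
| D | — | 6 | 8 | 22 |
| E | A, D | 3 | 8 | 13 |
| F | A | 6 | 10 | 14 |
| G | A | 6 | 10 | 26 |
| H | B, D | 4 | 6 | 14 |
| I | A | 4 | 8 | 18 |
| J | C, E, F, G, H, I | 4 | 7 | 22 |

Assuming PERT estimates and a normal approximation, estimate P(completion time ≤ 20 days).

te_A = (3 + 4·5 + 19)/6 = 42/6 = 7; σ²_A = ((19−3)/6)² = 7.111
te_B = (3 + 4·4 + 11)/6 = 30/6 = 5; σ²_B = ((11−3)/6)² = 1.778
te_C = (5 + 4·10 + 21)/6 = 66/6 = 11; σ²_C = ((21−5)/6)² = 7.111
te_D = (6 + 4·8 + 22)/6 = 60/6 = 10; σ²_D = ((22−6)/6)² = 7.111
te_E = (3 + 4·8 + 13)/6 = 48/6 = 8; σ²_E = ((13−3)/6)² = 2.778
te_F = (6 + 4·10 + 14)/6 = 60/6 = 10; σ²_F = ((14−6)/6)² = 1.778
te_G = (6 + 4·10 + 26)/6 = 72/6 = 12; σ²_G = ((26−6)/6)² = 11.111
te_H = (4 + 4·6 + 14)/6 = 42/6 = 7; σ²_H = ((14−4)/6)² = 2.778
te_I = (4 + 4·8 + 18)/6 = 54/6 = 9; σ²_I = ((18−4)/6)² = 5.444
te_J = (4 + 4·7 + 22)/6 = 54/6 = 9; σ²_J = ((22−4)/6)² = 9.000

Forward pass:
ES_A = 0; EF_A = 7
ES_B = 0; EF_B = 5
ES_C = 0; EF_C = 11
ES_D = 0; EF_D = 10
ES_E = max(EF_A=7, EF_D=10) = 10; EF_E = 10+8 = 18
ES_F = 7; EF_F = 7+10 = 17
ES_G = 7; EF_G = 7+12 = 19
ES_H = max(EF_B=5, EF_D=10) = 10; EF_H = 10+7 = 17
ES_I = 7; EF_I = 7+9 = 16
ES_J = max(EF_C=11, EF_E=18, EF_F=17, EF_G=19, EF_H=17, EF_I=16) = 19; EF_J = 19+9 = 28
Expected project duration μ = 28 days. Critical path: A → G → J.

Variance along critical path = 7.111 + 11.111 + 9.000 = 27.222; σ = √27.222 = 5.217 days.
Z = (20 − 28) / 5.217 = -1.533
P(T ≤ 20) = Φ(-1.533) ≈ 0.063

0.063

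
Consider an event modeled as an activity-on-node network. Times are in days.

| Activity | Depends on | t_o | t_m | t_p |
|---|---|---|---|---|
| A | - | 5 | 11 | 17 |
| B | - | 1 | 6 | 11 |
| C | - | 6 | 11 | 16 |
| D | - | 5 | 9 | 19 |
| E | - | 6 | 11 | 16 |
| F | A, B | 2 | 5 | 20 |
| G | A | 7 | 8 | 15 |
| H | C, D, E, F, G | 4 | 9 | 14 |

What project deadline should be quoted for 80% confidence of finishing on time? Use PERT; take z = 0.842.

31.5 days

te_A = (5 + 4·11 + 17)/6 = 66/6 = 11; σ²_A = ((17−5)/6)² = 4.000
te_B = (1 + 4·6 + 11)/6 = 36/6 = 6; σ²_B = ((11−1)/6)² = 2.778
te_C = (6 + 4·11 + 16)/6 = 66/6 = 11; σ²_C = ((16−6)/6)² = 2.778
te_D = (5 + 4·9 + 19)/6 = 60/6 = 10; σ²_D = ((19−5)/6)² = 5.444
te_E = (6 + 4·11 + 16)/6 = 66/6 = 11; σ²_E = ((16−6)/6)² = 2.778
te_F = (2 + 4·5 + 20)/6 = 42/6 = 7; σ²_F = ((20−2)/6)² = 9.000
te_G = (7 + 4·8 + 15)/6 = 54/6 = 9; σ²_G = ((15−7)/6)² = 1.778
te_H = (4 + 4·9 + 14)/6 = 54/6 = 9; σ²_H = ((14−4)/6)² = 2.778

Forward pass:
ES_A = 0; EF_A = 11
ES_B = 0; EF_B = 6
ES_C = 0; EF_C = 11
ES_D = 0; EF_D = 10
ES_E = 0; EF_E = 11
ES_F = max(EF_A=11, EF_B=6) = 11; EF_F = 11+7 = 18
ES_G = 11; EF_G = 11+9 = 20
ES_H = max(EF_C=11, EF_D=10, EF_E=11, EF_F=18, EF_G=20) = 20; EF_H = 20+9 = 29
Expected project duration μ = 29 days. Critical path: A → G → H.

Variance along critical path = 4.000 + 1.778 + 2.778 = 8.556; σ = 2.925 days.
D = μ + z·σ = 29 + 0.842·2.925 = 31.5 days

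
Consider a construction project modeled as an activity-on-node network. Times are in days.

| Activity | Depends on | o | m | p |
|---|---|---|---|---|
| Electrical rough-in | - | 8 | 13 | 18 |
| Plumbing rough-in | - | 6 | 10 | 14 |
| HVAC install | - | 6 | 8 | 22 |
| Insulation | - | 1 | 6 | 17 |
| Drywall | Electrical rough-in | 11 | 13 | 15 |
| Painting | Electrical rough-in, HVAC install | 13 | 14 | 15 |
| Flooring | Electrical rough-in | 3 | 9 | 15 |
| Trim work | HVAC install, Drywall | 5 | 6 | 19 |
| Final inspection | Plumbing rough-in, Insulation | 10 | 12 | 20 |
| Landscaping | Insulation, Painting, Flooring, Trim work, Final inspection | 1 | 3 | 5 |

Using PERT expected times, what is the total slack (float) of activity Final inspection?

11 days

te_Electrical rough-in = (8 + 4·13 + 18)/6 = 78/6 = 13
te_Plumbing rough-in = (6 + 4·10 + 14)/6 = 60/6 = 10
te_HVAC install = (6 + 4·8 + 22)/6 = 60/6 = 10
te_Insulation = (1 + 4·6 + 17)/6 = 42/6 = 7
te_Drywall = (11 + 4·13 + 15)/6 = 78/6 = 13
te_Painting = (13 + 4·14 + 15)/6 = 84/6 = 14
te_Flooring = (3 + 4·9 + 15)/6 = 54/6 = 9
te_Trim work = (5 + 4·6 + 19)/6 = 48/6 = 8
te_Final inspection = (10 + 4·12 + 20)/6 = 78/6 = 13
te_Landscaping = (1 + 4·3 + 5)/6 = 18/6 = 3

Forward pass:
ES_Electrical rough-in = 0; EF_Electrical rough-in = 13
ES_Plumbing rough-in = 0; EF_Plumbing rough-in = 10
ES_HVAC install = 0; EF_HVAC install = 10
ES_Insulation = 0; EF_Insulation = 7
ES_Drywall = 13; EF_Drywall = 13+13 = 26
ES_Painting = max(EF_Electrical rough-in=13, EF_HVAC install=10) = 13; EF_Painting = 13+14 = 27
ES_Flooring = 13; EF_Flooring = 13+9 = 22
ES_Trim work = max(EF_HVAC install=10, EF_Drywall=26) = 26; EF_Trim work = 26+8 = 34
ES_Final inspection = max(EF_Plumbing rough-in=10, EF_Insulation=7) = 10; EF_Final inspection = 10+13 = 23
ES_Landscaping = max(EF_Insulation=7, EF_Painting=27, EF_Flooring=22, EF_Trim work=34, EF_Final inspection=23) = 34; EF_Landscaping = 34+3 = 37
Expected project duration μ = 37 days. Critical path: Electrical rough-in → Drywall → Trim work → Landscaping.

Backward pass:
LF_Landscaping = 37; LS_Landscaping = 37−3 = 34
LF_Final inspection = LS_Landscaping = 34; LS_Final inspection = 34−13 = 21
LF_Trim work = LS_Landscaping = 34; LS_Trim work = 34−8 = 26
LF_Flooring = LS_Landscaping = 34; LS_Flooring = 34−9 = 25
LF_Painting = LS_Landscaping = 34; LS_Painting = 34−14 = 20
LF_Drywall = LS_Trim work = 26; LS_Drywall = 26−13 = 13
LF_Insulation = min(LS_Final inspection=21, LS_Landscaping=34) = 21; LS_Insulation = 21−7 = 14
LF_HVAC install = min(LS_Painting=20, LS_Trim work=26) = 20; LS_HVAC install = 20−10 = 10
LF_Plumbing rough-in = LS_Final inspection = 21; LS_Plumbing rough-in = 21−10 = 11
LF_Electrical rough-in = min(LS_Drywall=13, LS_Painting=20, LS_Flooring=25) = 13; LS_Electrical rough-in = 13−13 = 0
Slack_Final inspection = LS_Final inspection − ES_Final inspection = 21 − 10 = 11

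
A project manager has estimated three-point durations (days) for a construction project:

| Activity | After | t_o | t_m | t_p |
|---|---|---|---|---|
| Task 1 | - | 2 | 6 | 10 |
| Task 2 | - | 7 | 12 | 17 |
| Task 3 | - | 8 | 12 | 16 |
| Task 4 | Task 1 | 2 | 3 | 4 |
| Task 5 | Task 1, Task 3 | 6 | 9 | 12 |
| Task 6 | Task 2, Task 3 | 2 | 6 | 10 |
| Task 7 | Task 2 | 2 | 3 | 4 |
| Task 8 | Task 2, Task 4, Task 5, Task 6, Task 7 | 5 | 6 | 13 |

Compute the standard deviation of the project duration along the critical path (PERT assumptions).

te_Task 1 = (2 + 4·6 + 10)/6 = 36/6 = 6; σ²_Task 1 = ((10−2)/6)² = 1.778
te_Task 2 = (7 + 4·12 + 17)/6 = 72/6 = 12; σ²_Task 2 = ((17−7)/6)² = 2.778
te_Task 3 = (8 + 4·12 + 16)/6 = 72/6 = 12; σ²_Task 3 = ((16−8)/6)² = 1.778
te_Task 4 = (2 + 4·3 + 4)/6 = 18/6 = 3; σ²_Task 4 = ((4−2)/6)² = 0.111
te_Task 5 = (6 + 4·9 + 12)/6 = 54/6 = 9; σ²_Task 5 = ((12−6)/6)² = 1.000
te_Task 6 = (2 + 4·6 + 10)/6 = 36/6 = 6; σ²_Task 6 = ((10−2)/6)² = 1.778
te_Task 7 = (2 + 4·3 + 4)/6 = 18/6 = 3; σ²_Task 7 = ((4−2)/6)² = 0.111
te_Task 8 = (5 + 4·6 + 13)/6 = 42/6 = 7; σ²_Task 8 = ((13−5)/6)² = 1.778

Forward pass:
ES_Task 1 = 0; EF_Task 1 = 6
ES_Task 2 = 0; EF_Task 2 = 12
ES_Task 3 = 0; EF_Task 3 = 12
ES_Task 4 = 6; EF_Task 4 = 6+3 = 9
ES_Task 5 = max(EF_Task 1=6, EF_Task 3=12) = 12; EF_Task 5 = 12+9 = 21
ES_Task 6 = max(EF_Task 2=12, EF_Task 3=12) = 12; EF_Task 6 = 12+6 = 18
ES_Task 7 = 12; EF_Task 7 = 12+3 = 15
ES_Task 8 = max(EF_Task 2=12, EF_Task 4=9, EF_Task 5=21, EF_Task 6=18, EF_Task 7=15) = 21; EF_Task 8 = 21+7 = 28
Expected project duration μ = 28 days. Critical path: Task 3 → Task 5 → Task 8.

Variance along critical path = 1.778 + 1.000 + 1.778 = 4.556
σ = √4.556 = 2.134 days

2.13 days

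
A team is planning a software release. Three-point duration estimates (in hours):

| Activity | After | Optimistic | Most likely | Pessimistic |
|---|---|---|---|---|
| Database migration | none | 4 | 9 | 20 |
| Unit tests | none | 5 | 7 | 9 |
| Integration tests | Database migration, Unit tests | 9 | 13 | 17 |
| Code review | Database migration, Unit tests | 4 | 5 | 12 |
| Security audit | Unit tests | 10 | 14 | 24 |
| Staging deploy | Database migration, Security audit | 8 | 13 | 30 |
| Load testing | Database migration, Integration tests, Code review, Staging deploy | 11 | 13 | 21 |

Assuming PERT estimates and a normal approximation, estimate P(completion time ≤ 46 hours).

te_Database migration = (4 + 4·9 + 20)/6 = 60/6 = 10; σ²_Database migration = ((20−4)/6)² = 7.111
te_Unit tests = (5 + 4·7 + 9)/6 = 42/6 = 7; σ²_Unit tests = ((9−5)/6)² = 0.444
te_Integration tests = (9 + 4·13 + 17)/6 = 78/6 = 13; σ²_Integration tests = ((17−9)/6)² = 1.778
te_Code review = (4 + 4·5 + 12)/6 = 36/6 = 6; σ²_Code review = ((12−4)/6)² = 1.778
te_Security audit = (10 + 4·14 + 24)/6 = 90/6 = 15; σ²_Security audit = ((24−10)/6)² = 5.444
te_Staging deploy = (8 + 4·13 + 30)/6 = 90/6 = 15; σ²_Staging deploy = ((30−8)/6)² = 13.444
te_Load testing = (11 + 4·13 + 21)/6 = 84/6 = 14; σ²_Load testing = ((21−11)/6)² = 2.778

Forward pass:
ES_Database migration = 0; EF_Database migration = 10
ES_Unit tests = 0; EF_Unit tests = 7
ES_Integration tests = max(EF_Database migration=10, EF_Unit tests=7) = 10; EF_Integration tests = 10+13 = 23
ES_Code review = max(EF_Database migration=10, EF_Unit tests=7) = 10; EF_Code review = 10+6 = 16
ES_Security audit = 7; EF_Security audit = 7+15 = 22
ES_Staging deploy = max(EF_Database migration=10, EF_Security audit=22) = 22; EF_Staging deploy = 22+15 = 37
ES_Load testing = max(EF_Database migration=10, EF_Integration tests=23, EF_Code review=16, EF_Staging deploy=37) = 37; EF_Load testing = 37+14 = 51
Expected project duration μ = 51 hours. Critical path: Unit tests → Security audit → Staging deploy → Load testing.

Variance along critical path = 0.444 + 5.444 + 13.444 + 2.778 = 22.111; σ = √22.111 = 4.702 hours.
Z = (46 − 51) / 4.702 = -1.063
P(T ≤ 46) = Φ(-1.063) ≈ 0.144

0.144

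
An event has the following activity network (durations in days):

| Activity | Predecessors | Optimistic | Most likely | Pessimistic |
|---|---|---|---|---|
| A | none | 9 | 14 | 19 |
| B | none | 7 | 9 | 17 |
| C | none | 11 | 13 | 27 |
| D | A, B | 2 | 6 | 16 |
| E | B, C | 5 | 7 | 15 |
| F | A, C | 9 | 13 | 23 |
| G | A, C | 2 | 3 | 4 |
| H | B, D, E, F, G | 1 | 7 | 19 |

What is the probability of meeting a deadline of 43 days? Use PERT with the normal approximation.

te_A = (9 + 4·14 + 19)/6 = 84/6 = 14; σ²_A = ((19−9)/6)² = 2.778
te_B = (7 + 4·9 + 17)/6 = 60/6 = 10; σ²_B = ((17−7)/6)² = 2.778
te_C = (11 + 4·13 + 27)/6 = 90/6 = 15; σ²_C = ((27−11)/6)² = 7.111
te_D = (2 + 4·6 + 16)/6 = 42/6 = 7; σ²_D = ((16−2)/6)² = 5.444
te_E = (5 + 4·7 + 15)/6 = 48/6 = 8; σ²_E = ((15−5)/6)² = 2.778
te_F = (9 + 4·13 + 23)/6 = 84/6 = 14; σ²_F = ((23−9)/6)² = 5.444
te_G = (2 + 4·3 + 4)/6 = 18/6 = 3; σ²_G = ((4−2)/6)² = 0.111
te_H = (1 + 4·7 + 19)/6 = 48/6 = 8; σ²_H = ((19−1)/6)² = 9.000

Forward pass:
ES_A = 0; EF_A = 14
ES_B = 0; EF_B = 10
ES_C = 0; EF_C = 15
ES_D = max(EF_A=14, EF_B=10) = 14; EF_D = 14+7 = 21
ES_E = max(EF_B=10, EF_C=15) = 15; EF_E = 15+8 = 23
ES_F = max(EF_A=14, EF_C=15) = 15; EF_F = 15+14 = 29
ES_G = max(EF_A=14, EF_C=15) = 15; EF_G = 15+3 = 18
ES_H = max(EF_B=10, EF_D=21, EF_E=23, EF_F=29, EF_G=18) = 29; EF_H = 29+8 = 37
Expected project duration μ = 37 days. Critical path: C → F → H.

Variance along critical path = 7.111 + 5.444 + 9.000 = 21.556; σ = √21.556 = 4.643 days.
Z = (43 − 37) / 4.643 = 1.292
P(T ≤ 43) = Φ(1.292) ≈ 0.902

0.902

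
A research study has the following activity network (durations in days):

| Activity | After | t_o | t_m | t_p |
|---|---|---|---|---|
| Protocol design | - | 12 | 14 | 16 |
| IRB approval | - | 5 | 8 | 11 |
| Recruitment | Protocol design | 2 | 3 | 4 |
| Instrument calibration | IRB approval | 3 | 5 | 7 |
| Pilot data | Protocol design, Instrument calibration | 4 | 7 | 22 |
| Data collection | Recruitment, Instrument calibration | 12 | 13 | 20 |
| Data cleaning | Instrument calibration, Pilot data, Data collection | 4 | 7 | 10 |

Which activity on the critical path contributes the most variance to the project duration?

te_Protocol design = (12 + 4·14 + 16)/6 = 84/6 = 14; σ²_Protocol design = ((16−12)/6)² = 0.444
te_IRB approval = (5 + 4·8 + 11)/6 = 48/6 = 8; σ²_IRB approval = ((11−5)/6)² = 1.000
te_Recruitment = (2 + 4·3 + 4)/6 = 18/6 = 3; σ²_Recruitment = ((4−2)/6)² = 0.111
te_Instrument calibration = (3 + 4·5 + 7)/6 = 30/6 = 5; σ²_Instrument calibration = ((7−3)/6)² = 0.444
te_Pilot data = (4 + 4·7 + 22)/6 = 54/6 = 9; σ²_Pilot data = ((22−4)/6)² = 9.000
te_Data collection = (12 + 4·13 + 20)/6 = 84/6 = 14; σ²_Data collection = ((20−12)/6)² = 1.778
te_Data cleaning = (4 + 4·7 + 10)/6 = 42/6 = 7; σ²_Data cleaning = ((10−4)/6)² = 1.000

Forward pass:
ES_Protocol design = 0; EF_Protocol design = 14
ES_IRB approval = 0; EF_IRB approval = 8
ES_Recruitment = 14; EF_Recruitment = 14+3 = 17
ES_Instrument calibration = 8; EF_Instrument calibration = 8+5 = 13
ES_Pilot data = max(EF_Protocol design=14, EF_Instrument calibration=13) = 14; EF_Pilot data = 14+9 = 23
ES_Data collection = max(EF_Recruitment=17, EF_Instrument calibration=13) = 17; EF_Data collection = 17+14 = 31
ES_Data cleaning = max(EF_Instrument calibration=13, EF_Pilot data=23, EF_Data collection=31) = 31; EF_Data cleaning = 31+7 = 38
Expected project duration μ = 38 days. Critical path: Protocol design → Recruitment → Data collection → Data cleaning.

Variances on critical path: σ²_Protocol design=0.444, σ²_Recruitment=0.111, σ²_Data collection=1.778, σ²_Data cleaning=1.000.
Largest is σ²_Data collection = 1.778.

Data collection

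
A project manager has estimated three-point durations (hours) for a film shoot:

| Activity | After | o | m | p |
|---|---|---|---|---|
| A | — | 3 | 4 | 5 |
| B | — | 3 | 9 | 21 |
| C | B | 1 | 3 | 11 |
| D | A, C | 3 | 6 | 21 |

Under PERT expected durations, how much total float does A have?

te_A = (3 + 4·4 + 5)/6 = 24/6 = 4
te_B = (3 + 4·9 + 21)/6 = 60/6 = 10
te_C = (1 + 4·3 + 11)/6 = 24/6 = 4
te_D = (3 + 4·6 + 21)/6 = 48/6 = 8

Forward pass:
ES_A = 0; EF_A = 4
ES_B = 0; EF_B = 10
ES_C = 10; EF_C = 10+4 = 14
ES_D = max(EF_A=4, EF_C=14) = 14; EF_D = 14+8 = 22
Expected project duration μ = 22 hours. Critical path: B → C → D.

Backward pass:
LF_D = 22; LS_D = 22−8 = 14
LF_C = LS_D = 14; LS_C = 14−4 = 10
LF_B = LS_C = 10; LS_B = 10−10 = 0
LF_A = LS_D = 14; LS_A = 14−4 = 10
Slack_A = LS_A − ES_A = 10 − 0 = 10

10 hours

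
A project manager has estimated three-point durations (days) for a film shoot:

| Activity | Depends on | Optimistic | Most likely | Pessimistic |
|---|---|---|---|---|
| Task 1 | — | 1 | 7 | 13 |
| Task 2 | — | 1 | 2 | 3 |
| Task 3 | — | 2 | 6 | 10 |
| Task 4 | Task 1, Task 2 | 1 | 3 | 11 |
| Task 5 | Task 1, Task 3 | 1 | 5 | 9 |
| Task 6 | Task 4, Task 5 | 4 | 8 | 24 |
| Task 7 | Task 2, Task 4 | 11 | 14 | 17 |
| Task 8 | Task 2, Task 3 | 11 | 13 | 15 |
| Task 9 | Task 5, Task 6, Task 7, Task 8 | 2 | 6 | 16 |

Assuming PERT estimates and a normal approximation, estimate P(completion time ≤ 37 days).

0.915

te_Task 1 = (1 + 4·7 + 13)/6 = 42/6 = 7; σ²_Task 1 = ((13−1)/6)² = 4.000
te_Task 2 = (1 + 4·2 + 3)/6 = 12/6 = 2; σ²_Task 2 = ((3−1)/6)² = 0.111
te_Task 3 = (2 + 4·6 + 10)/6 = 36/6 = 6; σ²_Task 3 = ((10−2)/6)² = 1.778
te_Task 4 = (1 + 4·3 + 11)/6 = 24/6 = 4; σ²_Task 4 = ((11−1)/6)² = 2.778
te_Task 5 = (1 + 4·5 + 9)/6 = 30/6 = 5; σ²_Task 5 = ((9−1)/6)² = 1.778
te_Task 6 = (4 + 4·8 + 24)/6 = 60/6 = 10; σ²_Task 6 = ((24−4)/6)² = 11.111
te_Task 7 = (11 + 4·14 + 17)/6 = 84/6 = 14; σ²_Task 7 = ((17−11)/6)² = 1.000
te_Task 8 = (11 + 4·13 + 15)/6 = 78/6 = 13; σ²_Task 8 = ((15−11)/6)² = 0.444
te_Task 9 = (2 + 4·6 + 16)/6 = 42/6 = 7; σ²_Task 9 = ((16−2)/6)² = 5.444

Forward pass:
ES_Task 1 = 0; EF_Task 1 = 7
ES_Task 2 = 0; EF_Task 2 = 2
ES_Task 3 = 0; EF_Task 3 = 6
ES_Task 4 = max(EF_Task 1=7, EF_Task 2=2) = 7; EF_Task 4 = 7+4 = 11
ES_Task 5 = max(EF_Task 1=7, EF_Task 3=6) = 7; EF_Task 5 = 7+5 = 12
ES_Task 6 = max(EF_Task 4=11, EF_Task 5=12) = 12; EF_Task 6 = 12+10 = 22
ES_Task 7 = max(EF_Task 2=2, EF_Task 4=11) = 11; EF_Task 7 = 11+14 = 25
ES_Task 8 = max(EF_Task 2=2, EF_Task 3=6) = 6; EF_Task 8 = 6+13 = 19
ES_Task 9 = max(EF_Task 5=12, EF_Task 6=22, EF_Task 7=25, EF_Task 8=19) = 25; EF_Task 9 = 25+7 = 32
Expected project duration μ = 32 days. Critical path: Task 1 → Task 4 → Task 7 → Task 9.

Variance along critical path = 4.000 + 2.778 + 1.000 + 5.444 = 13.222; σ = √13.222 = 3.636 days.
Z = (37 − 32) / 3.636 = 1.375
P(T ≤ 37) = Φ(1.375) ≈ 0.915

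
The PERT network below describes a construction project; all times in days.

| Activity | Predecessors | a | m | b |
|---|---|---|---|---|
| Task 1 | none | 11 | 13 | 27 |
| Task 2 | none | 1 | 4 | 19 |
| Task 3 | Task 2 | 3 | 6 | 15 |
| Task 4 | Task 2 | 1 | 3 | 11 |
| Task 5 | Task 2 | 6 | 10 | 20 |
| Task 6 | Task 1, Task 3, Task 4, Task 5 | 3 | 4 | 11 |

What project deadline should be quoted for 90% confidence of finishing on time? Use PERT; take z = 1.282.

te_Task 1 = (11 + 4·13 + 27)/6 = 90/6 = 15; σ²_Task 1 = ((27−11)/6)² = 7.111
te_Task 2 = (1 + 4·4 + 19)/6 = 36/6 = 6; σ²_Task 2 = ((19−1)/6)² = 9.000
te_Task 3 = (3 + 4·6 + 15)/6 = 42/6 = 7; σ²_Task 3 = ((15−3)/6)² = 4.000
te_Task 4 = (1 + 4·3 + 11)/6 = 24/6 = 4; σ²_Task 4 = ((11−1)/6)² = 2.778
te_Task 5 = (6 + 4·10 + 20)/6 = 66/6 = 11; σ²_Task 5 = ((20−6)/6)² = 5.444
te_Task 6 = (3 + 4·4 + 11)/6 = 30/6 = 5; σ²_Task 6 = ((11−3)/6)² = 1.778

Forward pass:
ES_Task 1 = 0; EF_Task 1 = 15
ES_Task 2 = 0; EF_Task 2 = 6
ES_Task 3 = 6; EF_Task 3 = 6+7 = 13
ES_Task 4 = 6; EF_Task 4 = 6+4 = 10
ES_Task 5 = 6; EF_Task 5 = 6+11 = 17
ES_Task 6 = max(EF_Task 1=15, EF_Task 3=13, EF_Task 4=10, EF_Task 5=17) = 17; EF_Task 6 = 17+5 = 22
Expected project duration μ = 22 days. Critical path: Task 2 → Task 5 → Task 6.

Variance along critical path = 9.000 + 5.444 + 1.778 = 16.222; σ = 4.028 days.
D = μ + z·σ = 22 + 1.282·4.028 = 27.2 days

27.2 days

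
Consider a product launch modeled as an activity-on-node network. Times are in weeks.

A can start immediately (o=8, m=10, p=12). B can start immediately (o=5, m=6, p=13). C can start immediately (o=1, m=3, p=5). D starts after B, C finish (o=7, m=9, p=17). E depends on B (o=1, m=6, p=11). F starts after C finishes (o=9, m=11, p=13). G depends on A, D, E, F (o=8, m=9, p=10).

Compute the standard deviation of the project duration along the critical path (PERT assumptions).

te_A = (8 + 4·10 + 12)/6 = 60/6 = 10; σ²_A = ((12−8)/6)² = 0.444
te_B = (5 + 4·6 + 13)/6 = 42/6 = 7; σ²_B = ((13−5)/6)² = 1.778
te_C = (1 + 4·3 + 5)/6 = 18/6 = 3; σ²_C = ((5−1)/6)² = 0.444
te_D = (7 + 4·9 + 17)/6 = 60/6 = 10; σ²_D = ((17−7)/6)² = 2.778
te_E = (1 + 4·6 + 11)/6 = 36/6 = 6; σ²_E = ((11−1)/6)² = 2.778
te_F = (9 + 4·11 + 13)/6 = 66/6 = 11; σ²_F = ((13−9)/6)² = 0.444
te_G = (8 + 4·9 + 10)/6 = 54/6 = 9; σ²_G = ((10−8)/6)² = 0.111

Forward pass:
ES_A = 0; EF_A = 10
ES_B = 0; EF_B = 7
ES_C = 0; EF_C = 3
ES_D = max(EF_B=7, EF_C=3) = 7; EF_D = 7+10 = 17
ES_E = 7; EF_E = 7+6 = 13
ES_F = 3; EF_F = 3+11 = 14
ES_G = max(EF_A=10, EF_D=17, EF_E=13, EF_F=14) = 17; EF_G = 17+9 = 26
Expected project duration μ = 26 weeks. Critical path: B → D → G.

Variance along critical path = 1.778 + 2.778 + 0.111 = 4.667
σ = √4.667 = 2.160 weeks

2.16 weeks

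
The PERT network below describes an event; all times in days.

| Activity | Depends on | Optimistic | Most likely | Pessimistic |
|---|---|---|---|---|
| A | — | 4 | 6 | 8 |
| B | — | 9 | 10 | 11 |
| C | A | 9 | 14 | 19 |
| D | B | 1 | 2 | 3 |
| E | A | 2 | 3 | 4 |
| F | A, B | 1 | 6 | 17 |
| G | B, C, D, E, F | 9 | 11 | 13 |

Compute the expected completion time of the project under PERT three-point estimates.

31 days

te_A = (4 + 4·6 + 8)/6 = 36/6 = 6
te_B = (9 + 4·10 + 11)/6 = 60/6 = 10
te_C = (9 + 4·14 + 19)/6 = 84/6 = 14
te_D = (1 + 4·2 + 3)/6 = 12/6 = 2
te_E = (2 + 4·3 + 4)/6 = 18/6 = 3
te_F = (1 + 4·6 + 17)/6 = 42/6 = 7
te_G = (9 + 4·11 + 13)/6 = 66/6 = 11

Forward pass:
ES_A = 0; EF_A = 6
ES_B = 0; EF_B = 10
ES_C = 6; EF_C = 6+14 = 20
ES_D = 10; EF_D = 10+2 = 12
ES_E = 6; EF_E = 6+3 = 9
ES_F = max(EF_A=6, EF_B=10) = 10; EF_F = 10+7 = 17
ES_G = max(EF_B=10, EF_C=20, EF_D=12, EF_E=9, EF_F=17) = 20; EF_G = 20+11 = 31
Expected project duration μ = 31 days. Critical path: A → C → G.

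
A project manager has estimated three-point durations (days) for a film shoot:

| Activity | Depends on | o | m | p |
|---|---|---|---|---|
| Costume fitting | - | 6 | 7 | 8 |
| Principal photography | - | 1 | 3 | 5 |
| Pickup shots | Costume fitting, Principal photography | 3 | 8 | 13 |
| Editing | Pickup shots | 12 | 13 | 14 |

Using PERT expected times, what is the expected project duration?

28 days

te_Costume fitting = (6 + 4·7 + 8)/6 = 42/6 = 7
te_Principal photography = (1 + 4·3 + 5)/6 = 18/6 = 3
te_Pickup shots = (3 + 4·8 + 13)/6 = 48/6 = 8
te_Editing = (12 + 4·13 + 14)/6 = 78/6 = 13

Forward pass:
ES_Costume fitting = 0; EF_Costume fitting = 7
ES_Principal photography = 0; EF_Principal photography = 3
ES_Pickup shots = max(EF_Costume fitting=7, EF_Principal photography=3) = 7; EF_Pickup shots = 7+8 = 15
ES_Editing = 15; EF_Editing = 15+13 = 28
Expected project duration μ = 28 days. Critical path: Costume fitting → Pickup shots → Editing.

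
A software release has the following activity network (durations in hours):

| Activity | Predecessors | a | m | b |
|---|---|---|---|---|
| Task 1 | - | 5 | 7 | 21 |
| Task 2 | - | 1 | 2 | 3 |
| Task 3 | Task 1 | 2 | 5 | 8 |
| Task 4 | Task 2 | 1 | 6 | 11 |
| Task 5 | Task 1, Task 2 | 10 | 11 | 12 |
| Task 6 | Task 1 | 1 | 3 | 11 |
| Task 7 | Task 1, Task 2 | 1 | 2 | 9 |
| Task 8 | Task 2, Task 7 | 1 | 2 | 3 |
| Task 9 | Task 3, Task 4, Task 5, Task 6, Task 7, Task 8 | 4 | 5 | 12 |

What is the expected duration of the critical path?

te_Task 1 = (5 + 4·7 + 21)/6 = 54/6 = 9
te_Task 2 = (1 + 4·2 + 3)/6 = 12/6 = 2
te_Task 3 = (2 + 4·5 + 8)/6 = 30/6 = 5
te_Task 4 = (1 + 4·6 + 11)/6 = 36/6 = 6
te_Task 5 = (10 + 4·11 + 12)/6 = 66/6 = 11
te_Task 6 = (1 + 4·3 + 11)/6 = 24/6 = 4
te_Task 7 = (1 + 4·2 + 9)/6 = 18/6 = 3
te_Task 8 = (1 + 4·2 + 3)/6 = 12/6 = 2
te_Task 9 = (4 + 4·5 + 12)/6 = 36/6 = 6

Forward pass:
ES_Task 1 = 0; EF_Task 1 = 9
ES_Task 2 = 0; EF_Task 2 = 2
ES_Task 3 = 9; EF_Task 3 = 9+5 = 14
ES_Task 4 = 2; EF_Task 4 = 2+6 = 8
ES_Task 5 = max(EF_Task 1=9, EF_Task 2=2) = 9; EF_Task 5 = 9+11 = 20
ES_Task 6 = 9; EF_Task 6 = 9+4 = 13
ES_Task 7 = max(EF_Task 1=9, EF_Task 2=2) = 9; EF_Task 7 = 9+3 = 12
ES_Task 8 = max(EF_Task 2=2, EF_Task 7=12) = 12; EF_Task 8 = 12+2 = 14
ES_Task 9 = max(EF_Task 3=14, EF_Task 4=8, EF_Task 5=20, EF_Task 6=13, EF_Task 7=12, EF_Task 8=14) = 20; EF_Task 9 = 20+6 = 26
Expected project duration μ = 26 hours. Critical path: Task 1 → Task 5 → Task 9.

26 hours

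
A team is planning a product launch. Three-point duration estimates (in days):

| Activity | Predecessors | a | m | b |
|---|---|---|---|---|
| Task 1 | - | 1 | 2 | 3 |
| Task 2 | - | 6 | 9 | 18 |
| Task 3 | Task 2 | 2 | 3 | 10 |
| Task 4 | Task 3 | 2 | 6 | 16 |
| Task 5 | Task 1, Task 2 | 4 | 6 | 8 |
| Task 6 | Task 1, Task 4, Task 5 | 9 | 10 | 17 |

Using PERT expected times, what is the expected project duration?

32 days

te_Task 1 = (1 + 4·2 + 3)/6 = 12/6 = 2
te_Task 2 = (6 + 4·9 + 18)/6 = 60/6 = 10
te_Task 3 = (2 + 4·3 + 10)/6 = 24/6 = 4
te_Task 4 = (2 + 4·6 + 16)/6 = 42/6 = 7
te_Task 5 = (4 + 4·6 + 8)/6 = 36/6 = 6
te_Task 6 = (9 + 4·10 + 17)/6 = 66/6 = 11

Forward pass:
ES_Task 1 = 0; EF_Task 1 = 2
ES_Task 2 = 0; EF_Task 2 = 10
ES_Task 3 = 10; EF_Task 3 = 10+4 = 14
ES_Task 4 = 14; EF_Task 4 = 14+7 = 21
ES_Task 5 = max(EF_Task 1=2, EF_Task 2=10) = 10; EF_Task 5 = 10+6 = 16
ES_Task 6 = max(EF_Task 1=2, EF_Task 4=21, EF_Task 5=16) = 21; EF_Task 6 = 21+11 = 32
Expected project duration μ = 32 days. Critical path: Task 2 → Task 3 → Task 4 → Task 6.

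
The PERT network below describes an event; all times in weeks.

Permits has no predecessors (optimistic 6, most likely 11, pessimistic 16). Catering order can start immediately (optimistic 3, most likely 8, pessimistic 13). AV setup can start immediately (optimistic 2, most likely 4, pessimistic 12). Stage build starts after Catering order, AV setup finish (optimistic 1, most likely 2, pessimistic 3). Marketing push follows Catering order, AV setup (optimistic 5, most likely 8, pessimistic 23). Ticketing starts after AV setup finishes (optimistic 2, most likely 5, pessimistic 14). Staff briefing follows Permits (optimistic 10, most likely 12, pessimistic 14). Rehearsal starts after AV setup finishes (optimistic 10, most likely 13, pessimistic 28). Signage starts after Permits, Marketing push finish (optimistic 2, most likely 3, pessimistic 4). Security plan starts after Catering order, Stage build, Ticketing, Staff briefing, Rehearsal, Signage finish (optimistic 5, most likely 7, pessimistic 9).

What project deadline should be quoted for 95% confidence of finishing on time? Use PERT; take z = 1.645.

te_Permits = (6 + 4·11 + 16)/6 = 66/6 = 11; σ²_Permits = ((16−6)/6)² = 2.778
te_Catering order = (3 + 4·8 + 13)/6 = 48/6 = 8; σ²_Catering order = ((13−3)/6)² = 2.778
te_AV setup = (2 + 4·4 + 12)/6 = 30/6 = 5; σ²_AV setup = ((12−2)/6)² = 2.778
te_Stage build = (1 + 4·2 + 3)/6 = 12/6 = 2; σ²_Stage build = ((3−1)/6)² = 0.111
te_Marketing push = (5 + 4·8 + 23)/6 = 60/6 = 10; σ²_Marketing push = ((23−5)/6)² = 9.000
te_Ticketing = (2 + 4·5 + 14)/6 = 36/6 = 6; σ²_Ticketing = ((14−2)/6)² = 4.000
te_Staff briefing = (10 + 4·12 + 14)/6 = 72/6 = 12; σ²_Staff briefing = ((14−10)/6)² = 0.444
te_Rehearsal = (10 + 4·13 + 28)/6 = 90/6 = 15; σ²_Rehearsal = ((28−10)/6)² = 9.000
te_Signage = (2 + 4·3 + 4)/6 = 18/6 = 3; σ²_Signage = ((4−2)/6)² = 0.111
te_Security plan = (5 + 4·7 + 9)/6 = 42/6 = 7; σ²_Security plan = ((9−5)/6)² = 0.444

Forward pass:
ES_Permits = 0; EF_Permits = 11
ES_Catering order = 0; EF_Catering order = 8
ES_AV setup = 0; EF_AV setup = 5
ES_Stage build = max(EF_Catering order=8, EF_AV setup=5) = 8; EF_Stage build = 8+2 = 10
ES_Marketing push = max(EF_Catering order=8, EF_AV setup=5) = 8; EF_Marketing push = 8+10 = 18
ES_Ticketing = 5; EF_Ticketing = 5+6 = 11
ES_Staff briefing = 11; EF_Staff briefing = 11+12 = 23
ES_Rehearsal = 5; EF_Rehearsal = 5+15 = 20
ES_Signage = max(EF_Permits=11, EF_Marketing push=18) = 18; EF_Signage = 18+3 = 21
ES_Security plan = max(EF_Catering order=8, EF_Stage build=10, EF_Ticketing=11, EF_Staff briefing=23, EF_Rehearsal=20, EF_Signage=21) = 23; EF_Security plan = 23+7 = 30
Expected project duration μ = 30 weeks. Critical path: Permits → Staff briefing → Security plan.

Variance along critical path = 2.778 + 0.444 + 0.444 = 3.667; σ = 1.915 weeks.
D = μ + z·σ = 30 + 1.645·1.915 = 33.1 weeks

33.1 weeks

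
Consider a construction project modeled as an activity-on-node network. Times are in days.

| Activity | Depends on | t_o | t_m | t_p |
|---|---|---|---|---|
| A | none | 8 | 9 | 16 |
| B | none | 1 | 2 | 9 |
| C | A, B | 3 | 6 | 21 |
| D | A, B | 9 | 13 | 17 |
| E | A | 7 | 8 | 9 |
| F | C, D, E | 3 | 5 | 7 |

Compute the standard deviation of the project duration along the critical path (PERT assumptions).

2.00 days

te_A = (8 + 4·9 + 16)/6 = 60/6 = 10; σ²_A = ((16−8)/6)² = 1.778
te_B = (1 + 4·2 + 9)/6 = 18/6 = 3; σ²_B = ((9−1)/6)² = 1.778
te_C = (3 + 4·6 + 21)/6 = 48/6 = 8; σ²_C = ((21−3)/6)² = 9.000
te_D = (9 + 4·13 + 17)/6 = 78/6 = 13; σ²_D = ((17−9)/6)² = 1.778
te_E = (7 + 4·8 + 9)/6 = 48/6 = 8; σ²_E = ((9−7)/6)² = 0.111
te_F = (3 + 4·5 + 7)/6 = 30/6 = 5; σ²_F = ((7−3)/6)² = 0.444

Forward pass:
ES_A = 0; EF_A = 10
ES_B = 0; EF_B = 3
ES_C = max(EF_A=10, EF_B=3) = 10; EF_C = 10+8 = 18
ES_D = max(EF_A=10, EF_B=3) = 10; EF_D = 10+13 = 23
ES_E = 10; EF_E = 10+8 = 18
ES_F = max(EF_C=18, EF_D=23, EF_E=18) = 23; EF_F = 23+5 = 28
Expected project duration μ = 28 days. Critical path: A → D → F.

Variance along critical path = 1.778 + 1.778 + 0.444 = 4.000
σ = √4.000 = 2.000 days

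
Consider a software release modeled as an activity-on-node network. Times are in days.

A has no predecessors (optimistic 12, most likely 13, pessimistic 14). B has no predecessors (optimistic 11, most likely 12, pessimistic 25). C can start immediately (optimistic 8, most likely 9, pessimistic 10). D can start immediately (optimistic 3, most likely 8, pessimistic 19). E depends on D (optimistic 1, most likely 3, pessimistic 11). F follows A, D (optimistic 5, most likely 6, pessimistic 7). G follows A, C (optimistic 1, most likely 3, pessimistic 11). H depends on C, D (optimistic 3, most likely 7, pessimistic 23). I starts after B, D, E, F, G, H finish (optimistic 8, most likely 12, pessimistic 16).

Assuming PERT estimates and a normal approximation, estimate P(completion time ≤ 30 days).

0.240

te_A = (12 + 4·13 + 14)/6 = 78/6 = 13; σ²_A = ((14−12)/6)² = 0.111
te_B = (11 + 4·12 + 25)/6 = 84/6 = 14; σ²_B = ((25−11)/6)² = 5.444
te_C = (8 + 4·9 + 10)/6 = 54/6 = 9; σ²_C = ((10−8)/6)² = 0.111
te_D = (3 + 4·8 + 19)/6 = 54/6 = 9; σ²_D = ((19−3)/6)² = 7.111
te_E = (1 + 4·3 + 11)/6 = 24/6 = 4; σ²_E = ((11−1)/6)² = 2.778
te_F = (5 + 4·6 + 7)/6 = 36/6 = 6; σ²_F = ((7−5)/6)² = 0.111
te_G = (1 + 4·3 + 11)/6 = 24/6 = 4; σ²_G = ((11−1)/6)² = 2.778
te_H = (3 + 4·7 + 23)/6 = 54/6 = 9; σ²_H = ((23−3)/6)² = 11.111
te_I = (8 + 4·12 + 16)/6 = 72/6 = 12; σ²_I = ((16−8)/6)² = 1.778

Forward pass:
ES_A = 0; EF_A = 13
ES_B = 0; EF_B = 14
ES_C = 0; EF_C = 9
ES_D = 0; EF_D = 9
ES_E = 9; EF_E = 9+4 = 13
ES_F = max(EF_A=13, EF_D=9) = 13; EF_F = 13+6 = 19
ES_G = max(EF_A=13, EF_C=9) = 13; EF_G = 13+4 = 17
ES_H = max(EF_C=9, EF_D=9) = 9; EF_H = 9+9 = 18
ES_I = max(EF_B=14, EF_D=9, EF_E=13, EF_F=19, EF_G=17, EF_H=18) = 19; EF_I = 19+12 = 31
Expected project duration μ = 31 days. Critical path: A → F → I.

Variance along critical path = 0.111 + 0.111 + 1.778 = 2.000; σ = √2.000 = 1.414 days.
Z = (30 − 31) / 1.414 = -0.707
P(T ≤ 30) = Φ(-0.707) ≈ 0.240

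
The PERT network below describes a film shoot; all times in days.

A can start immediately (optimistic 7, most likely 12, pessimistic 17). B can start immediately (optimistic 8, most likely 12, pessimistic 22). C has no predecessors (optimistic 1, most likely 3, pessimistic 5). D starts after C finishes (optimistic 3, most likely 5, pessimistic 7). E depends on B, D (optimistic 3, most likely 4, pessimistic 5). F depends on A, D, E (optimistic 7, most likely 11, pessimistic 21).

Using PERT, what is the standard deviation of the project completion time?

te_A = (7 + 4·12 + 17)/6 = 72/6 = 12; σ²_A = ((17−7)/6)² = 2.778
te_B = (8 + 4·12 + 22)/6 = 78/6 = 13; σ²_B = ((22−8)/6)² = 5.444
te_C = (1 + 4·3 + 5)/6 = 18/6 = 3; σ²_C = ((5−1)/6)² = 0.444
te_D = (3 + 4·5 + 7)/6 = 30/6 = 5; σ²_D = ((7−3)/6)² = 0.444
te_E = (3 + 4·4 + 5)/6 = 24/6 = 4; σ²_E = ((5−3)/6)² = 0.111
te_F = (7 + 4·11 + 21)/6 = 72/6 = 12; σ²_F = ((21−7)/6)² = 5.444

Forward pass:
ES_A = 0; EF_A = 12
ES_B = 0; EF_B = 13
ES_C = 0; EF_C = 3
ES_D = 3; EF_D = 3+5 = 8
ES_E = max(EF_B=13, EF_D=8) = 13; EF_E = 13+4 = 17
ES_F = max(EF_A=12, EF_D=8, EF_E=17) = 17; EF_F = 17+12 = 29
Expected project duration μ = 29 days. Critical path: B → E → F.

Variance along critical path = 5.444 + 0.111 + 5.444 = 11.000
σ = √11.000 = 3.317 days

3.32 days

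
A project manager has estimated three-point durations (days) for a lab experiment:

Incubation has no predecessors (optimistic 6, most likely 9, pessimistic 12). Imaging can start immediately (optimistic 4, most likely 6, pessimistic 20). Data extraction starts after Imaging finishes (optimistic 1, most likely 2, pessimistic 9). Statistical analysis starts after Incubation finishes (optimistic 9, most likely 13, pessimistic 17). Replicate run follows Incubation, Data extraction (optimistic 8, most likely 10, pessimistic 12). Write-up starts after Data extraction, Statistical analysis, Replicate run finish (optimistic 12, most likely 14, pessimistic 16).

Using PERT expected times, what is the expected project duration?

36 days

te_Incubation = (6 + 4·9 + 12)/6 = 54/6 = 9
te_Imaging = (4 + 4·6 + 20)/6 = 48/6 = 8
te_Data extraction = (1 + 4·2 + 9)/6 = 18/6 = 3
te_Statistical analysis = (9 + 4·13 + 17)/6 = 78/6 = 13
te_Replicate run = (8 + 4·10 + 12)/6 = 60/6 = 10
te_Write-up = (12 + 4·14 + 16)/6 = 84/6 = 14

Forward pass:
ES_Incubation = 0; EF_Incubation = 9
ES_Imaging = 0; EF_Imaging = 8
ES_Data extraction = 8; EF_Data extraction = 8+3 = 11
ES_Statistical analysis = 9; EF_Statistical analysis = 9+13 = 22
ES_Replicate run = max(EF_Incubation=9, EF_Data extraction=11) = 11; EF_Replicate run = 11+10 = 21
ES_Write-up = max(EF_Data extraction=11, EF_Statistical analysis=22, EF_Replicate run=21) = 22; EF_Write-up = 22+14 = 36
Expected project duration μ = 36 days. Critical path: Incubation → Statistical analysis → Write-up.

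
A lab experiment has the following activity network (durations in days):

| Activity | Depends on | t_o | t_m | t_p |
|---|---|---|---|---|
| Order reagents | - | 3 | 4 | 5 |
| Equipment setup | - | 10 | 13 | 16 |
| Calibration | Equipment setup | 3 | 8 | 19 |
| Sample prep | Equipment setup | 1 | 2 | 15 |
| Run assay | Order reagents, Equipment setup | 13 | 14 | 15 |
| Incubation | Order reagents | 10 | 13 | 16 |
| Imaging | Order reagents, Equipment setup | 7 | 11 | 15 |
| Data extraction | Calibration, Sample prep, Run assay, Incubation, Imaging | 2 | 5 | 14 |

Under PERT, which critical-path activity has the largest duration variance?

Data extraction

te_Order reagents = (3 + 4·4 + 5)/6 = 24/6 = 4; σ²_Order reagents = ((5−3)/6)² = 0.111
te_Equipment setup = (10 + 4·13 + 16)/6 = 78/6 = 13; σ²_Equipment setup = ((16−10)/6)² = 1.000
te_Calibration = (3 + 4·8 + 19)/6 = 54/6 = 9; σ²_Calibration = ((19−3)/6)² = 7.111
te_Sample prep = (1 + 4·2 + 15)/6 = 24/6 = 4; σ²_Sample prep = ((15−1)/6)² = 5.444
te_Run assay = (13 + 4·14 + 15)/6 = 84/6 = 14; σ²_Run assay = ((15−13)/6)² = 0.111
te_Incubation = (10 + 4·13 + 16)/6 = 78/6 = 13; σ²_Incubation = ((16−10)/6)² = 1.000
te_Imaging = (7 + 4·11 + 15)/6 = 66/6 = 11; σ²_Imaging = ((15−7)/6)² = 1.778
te_Data extraction = (2 + 4·5 + 14)/6 = 36/6 = 6; σ²_Data extraction = ((14−2)/6)² = 4.000

Forward pass:
ES_Order reagents = 0; EF_Order reagents = 4
ES_Equipment setup = 0; EF_Equipment setup = 13
ES_Calibration = 13; EF_Calibration = 13+9 = 22
ES_Sample prep = 13; EF_Sample prep = 13+4 = 17
ES_Run assay = max(EF_Order reagents=4, EF_Equipment setup=13) = 13; EF_Run assay = 13+14 = 27
ES_Incubation = 4; EF_Incubation = 4+13 = 17
ES_Imaging = max(EF_Order reagents=4, EF_Equipment setup=13) = 13; EF_Imaging = 13+11 = 24
ES_Data extraction = max(EF_Calibration=22, EF_Sample prep=17, EF_Run assay=27, EF_Incubation=17, EF_Imaging=24) = 27; EF_Data extraction = 27+6 = 33
Expected project duration μ = 33 days. Critical path: Equipment setup → Run assay → Data extraction.

Variances on critical path: σ²_Equipment setup=1.000, σ²_Run assay=0.111, σ²_Data extraction=4.000.
Largest is σ²_Data extraction = 4.000.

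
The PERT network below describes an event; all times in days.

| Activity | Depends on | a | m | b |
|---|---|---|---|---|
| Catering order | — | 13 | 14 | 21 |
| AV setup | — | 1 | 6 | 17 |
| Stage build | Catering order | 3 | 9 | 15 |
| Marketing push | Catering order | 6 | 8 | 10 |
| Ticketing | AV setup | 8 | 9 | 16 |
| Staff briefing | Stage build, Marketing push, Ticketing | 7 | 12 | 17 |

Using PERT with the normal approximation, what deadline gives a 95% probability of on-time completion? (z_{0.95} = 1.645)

40.8 days

te_Catering order = (13 + 4·14 + 21)/6 = 90/6 = 15; σ²_Catering order = ((21−13)/6)² = 1.778
te_AV setup = (1 + 4·6 + 17)/6 = 42/6 = 7; σ²_AV setup = ((17−1)/6)² = 7.111
te_Stage build = (3 + 4·9 + 15)/6 = 54/6 = 9; σ²_Stage build = ((15−3)/6)² = 4.000
te_Marketing push = (6 + 4·8 + 10)/6 = 48/6 = 8; σ²_Marketing push = ((10−6)/6)² = 0.444
te_Ticketing = (8 + 4·9 + 16)/6 = 60/6 = 10; σ²_Ticketing = ((16−8)/6)² = 1.778
te_Staff briefing = (7 + 4·12 + 17)/6 = 72/6 = 12; σ²_Staff briefing = ((17−7)/6)² = 2.778

Forward pass:
ES_Catering order = 0; EF_Catering order = 15
ES_AV setup = 0; EF_AV setup = 7
ES_Stage build = 15; EF_Stage build = 15+9 = 24
ES_Marketing push = 15; EF_Marketing push = 15+8 = 23
ES_Ticketing = 7; EF_Ticketing = 7+10 = 17
ES_Staff briefing = max(EF_Stage build=24, EF_Marketing push=23, EF_Ticketing=17) = 24; EF_Staff briefing = 24+12 = 36
Expected project duration μ = 36 days. Critical path: Catering order → Stage build → Staff briefing.

Variance along critical path = 1.778 + 4.000 + 2.778 = 8.556; σ = 2.925 days.
D = μ + z·σ = 36 + 1.645·2.925 = 40.8 days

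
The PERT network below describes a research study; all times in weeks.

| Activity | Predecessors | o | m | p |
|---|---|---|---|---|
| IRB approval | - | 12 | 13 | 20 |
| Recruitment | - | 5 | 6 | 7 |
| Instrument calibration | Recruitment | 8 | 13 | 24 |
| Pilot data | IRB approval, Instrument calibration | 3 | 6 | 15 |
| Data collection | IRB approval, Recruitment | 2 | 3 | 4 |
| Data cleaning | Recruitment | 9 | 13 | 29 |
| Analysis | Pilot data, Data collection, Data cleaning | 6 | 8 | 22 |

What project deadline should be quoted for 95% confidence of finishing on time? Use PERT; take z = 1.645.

44.0 weeks

te_IRB approval = (12 + 4·13 + 20)/6 = 84/6 = 14; σ²_IRB approval = ((20−12)/6)² = 1.778
te_Recruitment = (5 + 4·6 + 7)/6 = 36/6 = 6; σ²_Recruitment = ((7−5)/6)² = 0.111
te_Instrument calibration = (8 + 4·13 + 24)/6 = 84/6 = 14; σ²_Instrument calibration = ((24−8)/6)² = 7.111
te_Pilot data = (3 + 4·6 + 15)/6 = 42/6 = 7; σ²_Pilot data = ((15−3)/6)² = 4.000
te_Data collection = (2 + 4·3 + 4)/6 = 18/6 = 3; σ²_Data collection = ((4−2)/6)² = 0.111
te_Data cleaning = (9 + 4·13 + 29)/6 = 90/6 = 15; σ²_Data cleaning = ((29−9)/6)² = 11.111
te_Analysis = (6 + 4·8 + 22)/6 = 60/6 = 10; σ²_Analysis = ((22−6)/6)² = 7.111

Forward pass:
ES_IRB approval = 0; EF_IRB approval = 14
ES_Recruitment = 0; EF_Recruitment = 6
ES_Instrument calibration = 6; EF_Instrument calibration = 6+14 = 20
ES_Pilot data = max(EF_IRB approval=14, EF_Instrument calibration=20) = 20; EF_Pilot data = 20+7 = 27
ES_Data collection = max(EF_IRB approval=14, EF_Recruitment=6) = 14; EF_Data collection = 14+3 = 17
ES_Data cleaning = 6; EF_Data cleaning = 6+15 = 21
ES_Analysis = max(EF_Pilot data=27, EF_Data collection=17, EF_Data cleaning=21) = 27; EF_Analysis = 27+10 = 37
Expected project duration μ = 37 weeks. Critical path: Recruitment → Instrument calibration → Pilot data → Analysis.

Variance along critical path = 0.111 + 7.111 + 4.000 + 7.111 = 18.333; σ = 4.282 weeks.
D = μ + z·σ = 37 + 1.645·4.282 = 44.0 weeks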